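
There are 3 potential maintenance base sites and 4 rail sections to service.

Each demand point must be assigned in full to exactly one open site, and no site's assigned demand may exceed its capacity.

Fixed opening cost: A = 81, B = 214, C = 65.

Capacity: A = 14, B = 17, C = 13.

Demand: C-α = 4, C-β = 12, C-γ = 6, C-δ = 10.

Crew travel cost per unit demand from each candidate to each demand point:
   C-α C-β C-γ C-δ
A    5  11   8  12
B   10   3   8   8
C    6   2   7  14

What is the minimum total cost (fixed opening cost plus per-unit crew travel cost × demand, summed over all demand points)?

Open {A, B, C}; cheapest assignment that respects the capacities:
  A (cap 14, load 10): C-α, C-γ — cost 4×5 + 6×8 = 68
  B (cap 17, load 10): C-δ — cost 10×8 = 80
  C (cap 13, load 12): C-β — cost 12×2 = 24
  Shipping 172, fixed 360 → total 532.
  Any other capacity-feasible assignment to {A, B, C} ships for at least 172.
Total demand is 32 and no other set of sites has combined capacity ≥ 32, so {A, B, C} is the only feasible choice of open sites. Minimum: 532.

532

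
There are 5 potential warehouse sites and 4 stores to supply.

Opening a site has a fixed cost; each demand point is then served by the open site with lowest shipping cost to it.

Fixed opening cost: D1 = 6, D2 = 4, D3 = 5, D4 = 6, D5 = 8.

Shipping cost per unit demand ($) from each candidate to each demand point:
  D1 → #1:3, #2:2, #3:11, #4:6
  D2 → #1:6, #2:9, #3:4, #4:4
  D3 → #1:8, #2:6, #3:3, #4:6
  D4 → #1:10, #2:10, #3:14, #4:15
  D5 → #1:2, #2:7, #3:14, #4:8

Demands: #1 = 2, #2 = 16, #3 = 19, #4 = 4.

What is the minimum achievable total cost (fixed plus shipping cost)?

126

Open {D1, D2, D3}: assign each demand point to its cheapest open site.
  #1→D1 2×3=6, #2→D1 16×2=32, #3→D3 19×3=57, #4→D2 4×4=16
  shipping cost 111, fixed 15 → total 126.
Compare {D1, D3}: shipping cost 119 + fixed 11 = 130.
Compare {D1, D2, D3, D4}: shipping cost 111 + fixed 21 = 132.
Compare {D1, D2, D3, D5}: shipping cost 109 + fixed 23 = 132.
All other subsets cost ≥ 130. Minimum total cost: 126.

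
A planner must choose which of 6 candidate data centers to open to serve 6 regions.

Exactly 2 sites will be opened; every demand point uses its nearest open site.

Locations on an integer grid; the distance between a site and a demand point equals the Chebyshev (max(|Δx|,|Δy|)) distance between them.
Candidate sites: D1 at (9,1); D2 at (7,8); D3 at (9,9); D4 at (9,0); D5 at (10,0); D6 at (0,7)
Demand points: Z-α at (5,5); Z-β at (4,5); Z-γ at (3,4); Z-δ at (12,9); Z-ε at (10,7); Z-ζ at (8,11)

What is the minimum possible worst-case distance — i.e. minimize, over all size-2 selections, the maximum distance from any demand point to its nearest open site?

Open {D2, D3}.
  Farthest demand point is Z-γ at distance 4 (to D2); all others are ≤ 4.
With {D3, D6} the worst case is 4.
With {D1, D2} the worst case is 5.
No size-2 selection achieves below 4.

4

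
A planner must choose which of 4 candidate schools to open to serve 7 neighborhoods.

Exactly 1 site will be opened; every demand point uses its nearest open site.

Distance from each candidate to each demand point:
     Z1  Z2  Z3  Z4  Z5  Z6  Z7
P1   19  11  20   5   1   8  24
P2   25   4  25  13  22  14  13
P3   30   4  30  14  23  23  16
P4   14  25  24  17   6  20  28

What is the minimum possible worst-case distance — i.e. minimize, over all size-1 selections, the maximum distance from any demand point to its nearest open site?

24

Open {P1}.
  Farthest demand point is Z7 at distance 24 (to P1); all others are ≤ 24.
With {P2} the worst case is 25.
With {P4} the worst case is 28.
No size-1 selection achieves below 24.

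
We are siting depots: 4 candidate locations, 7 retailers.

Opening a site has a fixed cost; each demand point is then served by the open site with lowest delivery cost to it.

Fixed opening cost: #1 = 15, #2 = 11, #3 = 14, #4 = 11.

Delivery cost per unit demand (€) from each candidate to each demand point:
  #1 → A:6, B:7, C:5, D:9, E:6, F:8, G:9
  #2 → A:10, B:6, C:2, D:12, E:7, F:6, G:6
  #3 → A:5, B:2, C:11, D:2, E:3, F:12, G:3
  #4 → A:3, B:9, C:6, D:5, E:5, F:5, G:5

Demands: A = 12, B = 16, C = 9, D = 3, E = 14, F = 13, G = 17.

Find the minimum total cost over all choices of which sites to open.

286

Open {#2, #3, #4}: assign each demand point to its cheapest open site.
  A→#4 12×3=36, B→#3 16×2=32, C→#2 9×2=18, D→#3 3×2=6, E→#3 14×3=42, F→#4 13×5=65, G→#3 17×3=51
  delivery cost 250, fixed 36 → total 286.
Compare {#1, #2, #3, #4}: delivery cost 250 + fixed 51 = 301.
Compare {#3, #4}: delivery cost 286 + fixed 25 = 311.
Compare {#2, #3}: delivery cost 287 + fixed 25 = 312.
All other subsets cost ≥ 301. Minimum total cost: 286.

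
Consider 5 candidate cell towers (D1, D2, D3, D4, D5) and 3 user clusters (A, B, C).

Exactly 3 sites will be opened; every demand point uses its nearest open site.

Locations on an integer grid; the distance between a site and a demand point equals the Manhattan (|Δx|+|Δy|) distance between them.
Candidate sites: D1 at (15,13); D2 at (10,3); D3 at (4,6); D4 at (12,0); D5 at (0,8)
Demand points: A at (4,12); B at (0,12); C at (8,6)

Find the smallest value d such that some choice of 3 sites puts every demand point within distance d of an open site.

Open {D1, D3, D5}.
  Farthest demand point is A at distance 6 (to D3); all others are ≤ 6.
With {D2, D3, D5} the worst case is 6.
With {D3, D4, D5} the worst case is 6.
No size-3 selection achieves below 6.

6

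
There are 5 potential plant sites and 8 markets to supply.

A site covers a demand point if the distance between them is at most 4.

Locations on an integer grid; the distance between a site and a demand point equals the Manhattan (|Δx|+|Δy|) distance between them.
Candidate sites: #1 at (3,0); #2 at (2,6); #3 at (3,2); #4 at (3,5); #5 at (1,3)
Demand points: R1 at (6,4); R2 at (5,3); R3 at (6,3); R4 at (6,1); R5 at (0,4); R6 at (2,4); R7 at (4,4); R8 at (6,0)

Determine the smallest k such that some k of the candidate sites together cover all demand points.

Coverage sets (demand points within 4 of each site):
  #1: {R4, R8}
  #2: {R5, R6, R7}
  #3: {R2, R3, R4, R6, R7}
  #4: {R1, R2, R5, R6, R7}
  #5: {R2, R5, R6, R7}
No 2 sites suffice: every size-2 union leaves at least one demand point uncovered.
But {#1, #3, #4} covers everything, so the minimum is 3.

3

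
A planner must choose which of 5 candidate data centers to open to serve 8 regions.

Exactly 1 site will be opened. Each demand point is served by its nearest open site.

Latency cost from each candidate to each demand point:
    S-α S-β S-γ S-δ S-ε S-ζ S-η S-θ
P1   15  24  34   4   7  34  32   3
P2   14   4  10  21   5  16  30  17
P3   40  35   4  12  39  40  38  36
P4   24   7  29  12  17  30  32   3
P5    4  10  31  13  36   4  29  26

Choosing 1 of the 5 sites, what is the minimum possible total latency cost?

Open {P2}.
  S-α→P2 14, S-β→P2 4, S-γ→P2 10, S-δ→P2 21, S-ε→P2 5, S-ζ→P2 16, S-η→P2 30, S-θ→P2 17  ⇒ total 117.
Compare {P1}: total 153.
Compare {P5}: total 153.
No size-1 selection does better; minimum is 117.

117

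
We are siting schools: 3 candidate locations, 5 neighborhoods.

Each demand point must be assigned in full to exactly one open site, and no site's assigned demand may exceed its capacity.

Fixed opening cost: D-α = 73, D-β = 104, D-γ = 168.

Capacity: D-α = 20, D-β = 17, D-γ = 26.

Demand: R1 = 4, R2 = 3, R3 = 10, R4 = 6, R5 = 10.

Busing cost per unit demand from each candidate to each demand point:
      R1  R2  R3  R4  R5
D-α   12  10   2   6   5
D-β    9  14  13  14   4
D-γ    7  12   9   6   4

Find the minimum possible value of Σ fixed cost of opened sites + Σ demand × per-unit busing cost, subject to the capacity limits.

339

Open {D-α, D-β}; cheapest assignment that respects the capacities:
  D-α (cap 20, load 19): R2, R3, R4 — cost 3×10 + 10×2 + 6×6 = 86
  D-β (cap 17, load 14): R1, R5 — cost 4×9 + 10×4 = 76
  Shipping 162, fixed 177 → total 339.
  Any other capacity-feasible assignment to {D-α, D-β} ships for at least 162.
Compare {D-α, D-γ}: its best feasible assignment gives total 395.
Compare {D-α, D-β, D-γ}: its best feasible assignment gives total 499.
Every other set of open sites that can feasibly serve all demand totals ≥ 395 even under its best assignment. Minimum: 339.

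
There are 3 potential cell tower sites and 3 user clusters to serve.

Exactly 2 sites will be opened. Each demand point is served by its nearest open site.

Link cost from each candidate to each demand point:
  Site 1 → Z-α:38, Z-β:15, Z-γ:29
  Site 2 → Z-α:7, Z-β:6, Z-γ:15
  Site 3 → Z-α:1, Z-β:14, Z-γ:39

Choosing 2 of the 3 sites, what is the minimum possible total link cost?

Open {Site 2, Site 3}.
  Z-α→Site 3 1, Z-β→Site 2 6, Z-γ→Site 2 15  ⇒ total 22.
Compare {Site 1, Site 2}: total 28.
Compare {Site 1, Site 3}: total 44.

22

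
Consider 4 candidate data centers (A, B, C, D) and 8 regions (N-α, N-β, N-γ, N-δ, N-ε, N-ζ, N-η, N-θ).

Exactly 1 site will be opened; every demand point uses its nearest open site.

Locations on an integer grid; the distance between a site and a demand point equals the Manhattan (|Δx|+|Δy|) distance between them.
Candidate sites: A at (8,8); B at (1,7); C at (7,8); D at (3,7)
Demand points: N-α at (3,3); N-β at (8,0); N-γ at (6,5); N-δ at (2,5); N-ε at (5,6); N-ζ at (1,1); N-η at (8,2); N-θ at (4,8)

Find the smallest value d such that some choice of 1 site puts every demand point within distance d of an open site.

Open {D}.
  Farthest demand point is N-β at distance 12 (to D); all others are ≤ 12.
With {C} the worst case is 13.
With {A} the worst case is 14.
No size-1 selection achieves below 12.

12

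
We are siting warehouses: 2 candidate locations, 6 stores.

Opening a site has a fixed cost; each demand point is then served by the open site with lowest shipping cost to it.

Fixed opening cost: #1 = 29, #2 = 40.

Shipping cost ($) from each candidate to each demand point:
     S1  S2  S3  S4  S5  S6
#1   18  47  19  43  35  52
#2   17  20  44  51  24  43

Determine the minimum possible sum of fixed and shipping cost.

Open {#1, #2}: assign each demand point to its cheapest open site.
  S1→#2 17, S2→#2 20, S3→#1 19, S4→#1 43, S5→#2 24, S6→#2 43
  shipping cost 166, fixed 69 → total 235.
Compare {#2}: shipping cost 199 + fixed 40 = 239.
Compare {#1}: shipping cost 214 + fixed 29 = 243.

235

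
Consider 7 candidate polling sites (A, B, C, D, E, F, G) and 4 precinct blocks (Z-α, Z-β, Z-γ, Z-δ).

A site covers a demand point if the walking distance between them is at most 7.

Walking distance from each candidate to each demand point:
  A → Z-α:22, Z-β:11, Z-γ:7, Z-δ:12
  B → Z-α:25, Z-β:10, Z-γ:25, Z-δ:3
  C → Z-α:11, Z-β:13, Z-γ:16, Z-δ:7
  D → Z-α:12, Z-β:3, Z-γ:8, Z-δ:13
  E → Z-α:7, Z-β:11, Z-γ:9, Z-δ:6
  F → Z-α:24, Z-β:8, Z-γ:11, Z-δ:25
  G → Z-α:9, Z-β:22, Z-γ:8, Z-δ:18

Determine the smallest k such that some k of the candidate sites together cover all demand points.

3

Coverage sets (demand points within 7 of each site):
  A: {Z-γ}
  B: {Z-δ}
  C: {Z-δ}
  D: {Z-β}
  E: {Z-α, Z-δ}
  F: {}
  G: {}
No 2 sites suffice: every size-2 union leaves at least one demand point uncovered.
But {A, D, E} covers everything, so the minimum is 3.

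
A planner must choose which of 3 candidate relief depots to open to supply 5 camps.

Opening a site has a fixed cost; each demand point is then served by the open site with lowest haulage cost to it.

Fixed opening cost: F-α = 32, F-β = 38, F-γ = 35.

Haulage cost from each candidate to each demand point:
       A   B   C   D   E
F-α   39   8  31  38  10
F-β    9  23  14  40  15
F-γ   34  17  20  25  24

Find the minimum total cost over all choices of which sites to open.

Open {F-β}: assign each demand point to its cheapest open site.
  A→F-β 9, B→F-β 23, C→F-β 14, D→F-β 40, E→F-β 15
  haulage cost 101, fixed 38 → total 139.
Compare {F-α, F-β}: haulage cost 79 + fixed 70 = 149.
Compare {F-β, F-γ}: haulage cost 80 + fixed 73 = 153.
Compare {F-γ}: haulage cost 120 + fixed 35 = 155.
All other subsets cost ≥ 149. Minimum total cost: 139.

139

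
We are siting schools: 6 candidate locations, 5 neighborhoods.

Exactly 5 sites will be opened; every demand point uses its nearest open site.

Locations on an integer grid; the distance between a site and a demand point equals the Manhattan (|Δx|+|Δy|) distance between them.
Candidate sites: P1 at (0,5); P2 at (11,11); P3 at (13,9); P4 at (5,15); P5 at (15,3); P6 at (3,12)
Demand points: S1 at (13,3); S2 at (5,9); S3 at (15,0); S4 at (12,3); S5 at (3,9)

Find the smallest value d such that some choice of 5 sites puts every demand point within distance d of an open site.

5

Open {P1, P2, P3, P5, P6}.
  Farthest demand point is S2 at distance 5 (to P6); all others are ≤ 5.
With {P1, P2, P4, P5, P6} the worst case is 5.
With {P1, P3, P4, P5, P6} the worst case is 5.
No size-5 selection achieves below 5.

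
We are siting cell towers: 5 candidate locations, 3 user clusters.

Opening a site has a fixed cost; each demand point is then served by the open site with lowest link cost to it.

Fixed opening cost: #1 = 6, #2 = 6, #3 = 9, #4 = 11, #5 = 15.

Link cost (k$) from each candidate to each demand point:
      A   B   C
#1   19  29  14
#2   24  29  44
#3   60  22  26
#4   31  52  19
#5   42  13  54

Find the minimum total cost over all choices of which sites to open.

Open {#1, #5}: assign each demand point to its cheapest open site.
  A→#1 19, B→#5 13, C→#1 14
  link cost 46, fixed 21 → total 67.
Compare {#1}: link cost 62 + fixed 6 = 68.
Compare {#1, #3}: link cost 55 + fixed 15 = 70.
Compare {#1, #2, #5}: link cost 46 + fixed 27 = 73.
All other subsets cost ≥ 68. Minimum total cost: 67.

67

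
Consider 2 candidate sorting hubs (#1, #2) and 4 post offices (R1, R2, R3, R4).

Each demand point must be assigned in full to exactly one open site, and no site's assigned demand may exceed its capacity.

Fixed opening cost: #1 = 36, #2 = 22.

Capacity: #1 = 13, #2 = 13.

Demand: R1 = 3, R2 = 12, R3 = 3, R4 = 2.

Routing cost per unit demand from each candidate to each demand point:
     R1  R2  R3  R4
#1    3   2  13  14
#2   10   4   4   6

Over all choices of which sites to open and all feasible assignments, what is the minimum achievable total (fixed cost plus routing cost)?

136

Open {#1, #2}; cheapest assignment that respects the capacities:
  #1 (cap 13, load 12): R2 — cost 12×2 = 24
  #2 (cap 13, load 8): R1, R3, R4 — cost 3×10 + 3×4 + 2×6 = 54
  Shipping 78, fixed 58 → total 136.
  Any other capacity-feasible assignment to {#1, #2} ships for at least 78.
Total demand is 20 and no other set of sites has combined capacity ≥ 20, so {#1, #2} is the only feasible choice of open sites. Minimum: 136.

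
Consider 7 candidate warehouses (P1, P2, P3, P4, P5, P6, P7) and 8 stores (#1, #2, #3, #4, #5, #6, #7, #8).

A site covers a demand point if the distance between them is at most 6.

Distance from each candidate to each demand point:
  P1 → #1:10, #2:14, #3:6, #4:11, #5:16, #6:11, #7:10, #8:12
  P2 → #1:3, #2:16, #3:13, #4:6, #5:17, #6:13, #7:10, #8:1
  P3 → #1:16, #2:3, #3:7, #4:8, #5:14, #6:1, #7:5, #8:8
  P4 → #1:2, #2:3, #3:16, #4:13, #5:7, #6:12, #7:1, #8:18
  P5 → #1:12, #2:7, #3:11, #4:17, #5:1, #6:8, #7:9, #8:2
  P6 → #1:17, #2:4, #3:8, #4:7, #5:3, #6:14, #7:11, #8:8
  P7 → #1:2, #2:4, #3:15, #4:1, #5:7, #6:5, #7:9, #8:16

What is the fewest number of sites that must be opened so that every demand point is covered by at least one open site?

Coverage sets (demand points within 6 of each site):
  P1: {#3}
  P2: {#1, #4, #8}
  P3: {#2, #6, #7}
  P4: {#1, #2, #7}
  P5: {#5, #8}
  P6: {#2, #5}
  P7: {#1, #2, #4, #6}
No 3 sites suffice: every size-3 union leaves at least one demand point uncovered.
But {P1, P2, P3, P5} covers everything, so the minimum is 4.

4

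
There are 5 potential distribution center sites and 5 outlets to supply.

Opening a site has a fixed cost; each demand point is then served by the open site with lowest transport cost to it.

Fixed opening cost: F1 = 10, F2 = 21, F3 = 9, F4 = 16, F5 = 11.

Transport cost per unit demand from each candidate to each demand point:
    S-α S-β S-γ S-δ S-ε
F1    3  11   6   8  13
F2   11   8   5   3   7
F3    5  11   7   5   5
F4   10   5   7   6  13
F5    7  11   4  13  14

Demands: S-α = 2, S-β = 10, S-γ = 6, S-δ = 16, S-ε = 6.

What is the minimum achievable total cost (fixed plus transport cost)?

Open {F2, F3, F4}: assign each demand point to its cheapest open site.
  S-α→F3 2×5=10, S-β→F4 10×5=50, S-γ→F2 6×5=30, S-δ→F2 16×3=48, S-ε→F3 6×5=30
  transport cost 168, fixed 46 → total 214.
Compare {F2, F3, F4, F5}: transport cost 162 + fixed 57 = 219.
Compare {F1, F2, F3, F4}: transport cost 164 + fixed 56 = 220.
Compare {F1, F2, F4}: transport cost 176 + fixed 47 = 223.
All other subsets cost ≥ 219. Minimum total cost: 214.

214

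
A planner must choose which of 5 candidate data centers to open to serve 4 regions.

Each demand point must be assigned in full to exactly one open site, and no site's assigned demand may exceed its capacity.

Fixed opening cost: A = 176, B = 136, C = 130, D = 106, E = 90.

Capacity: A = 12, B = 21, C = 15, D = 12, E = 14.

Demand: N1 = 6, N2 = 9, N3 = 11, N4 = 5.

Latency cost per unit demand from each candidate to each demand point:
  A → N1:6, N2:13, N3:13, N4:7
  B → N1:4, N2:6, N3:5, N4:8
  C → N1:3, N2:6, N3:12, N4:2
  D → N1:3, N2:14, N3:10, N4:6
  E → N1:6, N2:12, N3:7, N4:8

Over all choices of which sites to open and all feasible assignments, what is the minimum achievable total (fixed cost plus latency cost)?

399

Open {B, D}; cheapest assignment that respects the capacities:
  B (cap 21, load 20): N2, N3 — cost 9×6 + 11×5 = 109
  D (cap 12, load 11): N1, N4 — cost 6×3 + 5×6 = 48
  Shipping 157, fixed 242 → total 399.
  Any other capacity-feasible assignment to {B, D} ships for at least 157.
Compare {B, C}: its best feasible assignment gives total 403.
Compare {B, E}: its best feasible assignment gives total 411.
Every other set of open sites that can feasibly serve all demand totals ≥ 403 even under its best assignment. Minimum: 399.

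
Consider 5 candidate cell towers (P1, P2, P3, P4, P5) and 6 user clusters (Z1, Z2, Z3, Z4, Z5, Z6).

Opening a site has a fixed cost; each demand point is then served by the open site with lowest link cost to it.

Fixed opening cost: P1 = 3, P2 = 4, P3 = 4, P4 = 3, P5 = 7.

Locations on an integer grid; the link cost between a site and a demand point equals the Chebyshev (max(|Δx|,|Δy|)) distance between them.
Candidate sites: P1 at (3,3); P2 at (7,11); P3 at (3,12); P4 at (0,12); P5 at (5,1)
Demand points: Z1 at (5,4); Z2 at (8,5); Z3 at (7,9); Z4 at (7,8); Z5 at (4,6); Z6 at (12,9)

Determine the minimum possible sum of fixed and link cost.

Open {P1, P2}: assign each demand point to its cheapest open site.
  Z1→P1 2, Z2→P1 5, Z3→P2 2, Z4→P2 3, Z5→P1 3, Z6→P2 5
  link cost 20, fixed 7 → total 27.
Compare {P1, P2, P4}: link cost 20 + fixed 10 = 30.
Compare {P1, P2, P3}: link cost 20 + fixed 11 = 31.
Compare {P2}: link cost 28 + fixed 4 = 32.
All other subsets cost ≥ 30. Minimum total cost: 27.

27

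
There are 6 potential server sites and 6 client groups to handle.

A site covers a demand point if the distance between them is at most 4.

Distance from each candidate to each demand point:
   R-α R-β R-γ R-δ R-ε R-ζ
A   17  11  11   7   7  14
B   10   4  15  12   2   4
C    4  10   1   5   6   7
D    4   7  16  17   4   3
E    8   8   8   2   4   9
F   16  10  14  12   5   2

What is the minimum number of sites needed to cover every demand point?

3

Coverage sets (demand points within 4 of each site):
  A: {}
  B: {R-β, R-ε, R-ζ}
  C: {R-α, R-γ}
  D: {R-α, R-ε, R-ζ}
  E: {R-δ, R-ε}
  F: {R-ζ}
No 2 sites suffice: every size-2 union leaves at least one demand point uncovered.
But {B, C, E} covers everything, so the minimum is 3.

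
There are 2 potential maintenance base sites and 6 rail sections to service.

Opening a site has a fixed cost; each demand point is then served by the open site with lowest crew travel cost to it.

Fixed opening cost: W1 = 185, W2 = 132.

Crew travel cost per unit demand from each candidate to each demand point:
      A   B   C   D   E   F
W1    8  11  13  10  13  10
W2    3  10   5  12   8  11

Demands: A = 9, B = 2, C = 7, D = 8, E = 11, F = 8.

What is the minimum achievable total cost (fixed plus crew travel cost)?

486

Open {W2}: assign each demand point to its cheapest open site.
  A→W2 9×3=27, B→W2 2×10=20, C→W2 7×5=35, D→W2 8×12=96, E→W2 11×8=88, F→W2 8×11=88
  crew travel cost 354, fixed 132 → total 486.
Compare {W1, W2}: crew travel cost 330 + fixed 317 = 647.
Compare {W1}: crew travel cost 488 + fixed 185 = 673.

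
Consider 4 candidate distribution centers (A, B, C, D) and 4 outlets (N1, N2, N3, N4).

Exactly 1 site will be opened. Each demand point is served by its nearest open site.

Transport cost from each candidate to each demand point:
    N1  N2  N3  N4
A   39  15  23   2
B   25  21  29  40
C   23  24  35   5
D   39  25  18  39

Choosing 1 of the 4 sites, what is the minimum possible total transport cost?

Open {A}.
  N1→A 39, N2→A 15, N3→A 23, N4→A 2  ⇒ total 79.
Compare {C}: total 87.
Compare {B}: total 115.
No size-1 selection does better; minimum is 79.

79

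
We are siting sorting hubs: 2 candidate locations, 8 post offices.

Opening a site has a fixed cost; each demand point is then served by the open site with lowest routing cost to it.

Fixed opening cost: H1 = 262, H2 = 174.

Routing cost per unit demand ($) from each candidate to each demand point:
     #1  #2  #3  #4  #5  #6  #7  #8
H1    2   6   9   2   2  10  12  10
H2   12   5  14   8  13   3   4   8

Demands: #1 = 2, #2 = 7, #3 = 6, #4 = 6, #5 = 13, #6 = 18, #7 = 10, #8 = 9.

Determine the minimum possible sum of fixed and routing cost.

Open {H2}: assign each demand point to its cheapest open site.
  #1→H2 2×12=24, #2→H2 7×5=35, #3→H2 6×14=84, #4→H2 6×8=48, #5→H2 13×13=169, #6→H2 18×3=54, #7→H2 10×4=40, #8→H2 9×8=72
  routing cost 526, fixed 174 → total 700.
Compare {H1, H2}: routing cost 297 + fixed 436 = 733.
Compare {H1}: routing cost 528 + fixed 262 = 790.

700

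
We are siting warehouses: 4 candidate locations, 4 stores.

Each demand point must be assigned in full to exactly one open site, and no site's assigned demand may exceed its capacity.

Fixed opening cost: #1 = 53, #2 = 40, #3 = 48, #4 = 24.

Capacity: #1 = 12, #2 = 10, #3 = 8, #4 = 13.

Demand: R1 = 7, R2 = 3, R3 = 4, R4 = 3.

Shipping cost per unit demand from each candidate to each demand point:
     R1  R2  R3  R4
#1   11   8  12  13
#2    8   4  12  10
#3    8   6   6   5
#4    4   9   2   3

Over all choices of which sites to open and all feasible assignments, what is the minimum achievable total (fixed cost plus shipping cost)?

141

Open {#3, #4}; cheapest assignment that respects the capacities:
  #3 (cap 8, load 6): R2, R4 — cost 3×6 + 3×5 = 33
  #4 (cap 13, load 11): R1, R3 — cost 7×4 + 4×2 = 36
  Shipping 69, fixed 72 → total 141.
  Any other capacity-feasible assignment to {#3, #4} ships for at least 69.
Compare {#2, #4}: its best feasible assignment gives total 142.
Compare {#2, #3, #4}: its best feasible assignment gives total 175.
Every other set of open sites that can feasibly serve all demand totals ≥ 142 even under its best assignment. Minimum: 141.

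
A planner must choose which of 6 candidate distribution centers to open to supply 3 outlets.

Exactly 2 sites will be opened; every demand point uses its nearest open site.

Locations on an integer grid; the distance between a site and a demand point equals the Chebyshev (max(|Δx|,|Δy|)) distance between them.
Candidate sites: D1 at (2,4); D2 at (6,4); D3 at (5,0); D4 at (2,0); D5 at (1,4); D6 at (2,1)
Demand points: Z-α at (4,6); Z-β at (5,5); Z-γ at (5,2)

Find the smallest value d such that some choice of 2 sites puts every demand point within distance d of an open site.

2

Open {D1, D2}.
  Farthest demand point is Z-α at distance 2 (to D1); all others are ≤ 2.
With {D2, D3} the worst case is 2.
With {D2, D4} the worst case is 2.
No size-2 selection achieves below 2.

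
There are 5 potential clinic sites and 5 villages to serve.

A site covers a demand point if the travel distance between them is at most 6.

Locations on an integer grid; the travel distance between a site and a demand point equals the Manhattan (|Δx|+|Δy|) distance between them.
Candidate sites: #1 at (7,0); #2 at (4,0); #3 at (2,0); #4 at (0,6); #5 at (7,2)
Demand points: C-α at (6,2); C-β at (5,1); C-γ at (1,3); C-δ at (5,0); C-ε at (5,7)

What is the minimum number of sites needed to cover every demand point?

2

Coverage sets (demand points within 6 of each site):
  #1: {C-α, C-β, C-δ}
  #2: {C-α, C-β, C-γ, C-δ}
  #3: {C-α, C-β, C-γ, C-δ}
  #4: {C-γ, C-ε}
  #5: {C-α, C-β, C-δ}
No single site covers all 5 demand points.
But {#1, #4} covers everything, so the minimum is 2.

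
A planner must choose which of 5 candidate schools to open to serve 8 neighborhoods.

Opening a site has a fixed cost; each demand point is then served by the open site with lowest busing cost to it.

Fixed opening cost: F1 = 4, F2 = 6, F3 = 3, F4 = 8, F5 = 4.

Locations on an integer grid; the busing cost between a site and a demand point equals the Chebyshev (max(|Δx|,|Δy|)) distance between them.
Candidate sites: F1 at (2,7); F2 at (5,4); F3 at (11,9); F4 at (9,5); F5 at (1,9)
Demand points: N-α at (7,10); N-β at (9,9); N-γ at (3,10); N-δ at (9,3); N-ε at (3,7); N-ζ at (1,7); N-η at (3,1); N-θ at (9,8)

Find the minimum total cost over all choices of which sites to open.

32

Open {F1, F3}: assign each demand point to its cheapest open site.
  N-α→F3 4, N-β→F3 2, N-γ→F1 3, N-δ→F3 6, N-ε→F1 1, N-ζ→F1 1, N-η→F1 6, N-θ→F3 2
  busing cost 25, fixed 7 → total 32.
Compare {F1, F2, F3}: busing cost 20 + fixed 13 = 33.
Compare {F2, F3, F5}: busing cost 21 + fixed 13 = 34.
Compare {F3, F5}: busing cost 28 + fixed 7 = 35.
All other subsets cost ≥ 33. Minimum total cost: 32.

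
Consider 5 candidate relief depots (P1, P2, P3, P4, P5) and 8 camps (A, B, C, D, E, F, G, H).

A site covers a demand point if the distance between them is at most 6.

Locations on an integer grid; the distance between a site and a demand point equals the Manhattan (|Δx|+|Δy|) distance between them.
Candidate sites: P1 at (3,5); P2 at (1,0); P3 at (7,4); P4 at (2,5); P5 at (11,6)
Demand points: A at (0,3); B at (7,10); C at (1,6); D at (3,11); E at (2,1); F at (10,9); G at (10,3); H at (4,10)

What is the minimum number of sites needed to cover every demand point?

Coverage sets (demand points within 6 of each site):
  P1: {A, C, D, E, H}
  P2: {A, C, E}
  P3: {B, G}
  P4: {A, C, E}
  P5: {F, G}
No 2 sites suffice: every size-2 union leaves at least one demand point uncovered.
But {P1, P3, P5} covers everything, so the minimum is 3.

3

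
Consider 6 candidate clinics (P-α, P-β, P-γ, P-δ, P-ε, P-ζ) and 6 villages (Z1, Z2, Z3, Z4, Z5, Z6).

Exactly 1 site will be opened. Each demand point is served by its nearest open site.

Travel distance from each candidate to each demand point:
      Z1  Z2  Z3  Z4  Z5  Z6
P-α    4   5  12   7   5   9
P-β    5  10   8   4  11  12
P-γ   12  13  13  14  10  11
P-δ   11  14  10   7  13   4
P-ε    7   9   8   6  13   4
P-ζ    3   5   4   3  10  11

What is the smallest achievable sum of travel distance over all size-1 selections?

Open {P-ζ}.
  Z1→P-ζ 3, Z2→P-ζ 5, Z3→P-ζ 4, Z4→P-ζ 3, Z5→P-ζ 10, Z6→P-ζ 11  ⇒ total 36.
Compare {P-α}: total 42.
Compare {P-ε}: total 47.
No size-1 selection does better; minimum is 36.

36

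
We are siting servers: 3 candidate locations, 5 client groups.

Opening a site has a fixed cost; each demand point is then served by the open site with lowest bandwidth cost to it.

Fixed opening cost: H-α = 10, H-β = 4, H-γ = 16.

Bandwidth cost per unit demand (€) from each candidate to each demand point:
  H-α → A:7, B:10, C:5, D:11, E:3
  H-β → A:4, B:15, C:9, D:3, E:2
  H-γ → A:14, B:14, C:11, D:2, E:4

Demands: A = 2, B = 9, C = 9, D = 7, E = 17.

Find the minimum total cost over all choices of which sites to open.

Open {H-α, H-β}: assign each demand point to its cheapest open site.
  A→H-β 2×4=8, B→H-α 9×10=90, C→H-α 9×5=45, D→H-β 7×3=21, E→H-β 17×2=34
  bandwidth cost 198, fixed 14 → total 212.
Compare {H-α, H-β, H-γ}: bandwidth cost 191 + fixed 30 = 221.
Compare {H-α, H-γ}: bandwidth cost 214 + fixed 26 = 240.
Compare {H-β}: bandwidth cost 279 + fixed 4 = 283.
All other subsets cost ≥ 221. Minimum total cost: 212.

212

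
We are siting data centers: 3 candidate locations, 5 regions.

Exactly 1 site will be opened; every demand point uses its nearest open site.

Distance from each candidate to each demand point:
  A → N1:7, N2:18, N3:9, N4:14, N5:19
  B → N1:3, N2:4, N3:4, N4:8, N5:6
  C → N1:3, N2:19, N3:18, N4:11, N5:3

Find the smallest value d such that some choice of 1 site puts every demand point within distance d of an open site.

Open {B}.
  Farthest demand point is N4 at distance 8 (to B); all others are ≤ 8.
With {A} the worst case is 19.
With {C} the worst case is 19.
No size-1 selection achieves below 8.

8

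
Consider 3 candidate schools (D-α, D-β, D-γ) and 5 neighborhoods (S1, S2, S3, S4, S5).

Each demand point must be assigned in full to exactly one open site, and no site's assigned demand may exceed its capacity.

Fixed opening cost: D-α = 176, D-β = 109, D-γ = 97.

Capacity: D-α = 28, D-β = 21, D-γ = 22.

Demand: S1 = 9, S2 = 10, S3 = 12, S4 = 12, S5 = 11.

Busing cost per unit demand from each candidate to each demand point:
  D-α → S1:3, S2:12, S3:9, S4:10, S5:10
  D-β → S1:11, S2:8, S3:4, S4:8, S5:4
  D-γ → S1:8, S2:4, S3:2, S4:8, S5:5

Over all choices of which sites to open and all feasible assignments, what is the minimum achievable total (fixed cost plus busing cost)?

637

Open {D-α, D-β, D-γ}; cheapest assignment that respects the capacities:
  D-α (cap 28, load 21): S1, S4 — cost 9×3 + 12×10 = 147
  D-β (cap 21, load 11): S5 — cost 11×4 = 44
  D-γ (cap 22, load 22): S2, S3 — cost 10×4 + 12×2 = 64
  Shipping 255, fixed 382 → total 637.
  Any other capacity-feasible assignment to {D-α, D-β, D-γ} ships for at least 255.
Total demand is 54 and no other set of sites has combined capacity ≥ 54, so {D-α, D-β, D-γ} is the only feasible choice of open sites. Minimum: 637.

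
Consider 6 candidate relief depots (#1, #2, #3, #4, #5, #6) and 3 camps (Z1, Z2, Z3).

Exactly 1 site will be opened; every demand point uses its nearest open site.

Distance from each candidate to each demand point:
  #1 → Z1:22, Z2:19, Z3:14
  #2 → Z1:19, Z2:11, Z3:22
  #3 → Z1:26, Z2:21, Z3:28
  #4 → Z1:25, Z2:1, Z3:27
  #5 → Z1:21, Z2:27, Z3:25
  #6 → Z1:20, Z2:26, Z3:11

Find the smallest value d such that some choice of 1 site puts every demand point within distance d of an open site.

22

Open {#1}.
  Farthest demand point is Z1 at distance 22 (to #1); all others are ≤ 22.
With {#2} the worst case is 22.
With {#6} the worst case is 26.
No size-1 selection achieves below 22.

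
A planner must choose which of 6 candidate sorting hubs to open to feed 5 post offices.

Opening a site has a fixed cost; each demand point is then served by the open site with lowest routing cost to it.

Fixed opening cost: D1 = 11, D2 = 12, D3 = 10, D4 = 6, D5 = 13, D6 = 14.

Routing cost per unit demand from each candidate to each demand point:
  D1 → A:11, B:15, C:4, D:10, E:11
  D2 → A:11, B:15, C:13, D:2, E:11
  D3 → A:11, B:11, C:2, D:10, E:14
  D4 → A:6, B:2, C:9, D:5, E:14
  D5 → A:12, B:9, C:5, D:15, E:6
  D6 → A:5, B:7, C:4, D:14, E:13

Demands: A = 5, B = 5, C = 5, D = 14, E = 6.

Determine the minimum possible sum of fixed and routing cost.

Open {D2, D3, D4, D5}: assign each demand point to its cheapest open site.
  A→D4 5×6=30, B→D4 5×2=10, C→D3 5×2=10, D→D2 14×2=28, E→D5 6×6=36
  routing cost 114, fixed 41 → total 155.
Compare {D2, D4, D5}: routing cost 129 + fixed 31 = 160.
Compare {D2, D4, D5, D6}: routing cost 119 + fixed 45 = 164.
Compare {D2, D3, D4, D5, D6}: routing cost 109 + fixed 55 = 164.
All other subsets cost ≥ 160. Minimum total cost: 155.

155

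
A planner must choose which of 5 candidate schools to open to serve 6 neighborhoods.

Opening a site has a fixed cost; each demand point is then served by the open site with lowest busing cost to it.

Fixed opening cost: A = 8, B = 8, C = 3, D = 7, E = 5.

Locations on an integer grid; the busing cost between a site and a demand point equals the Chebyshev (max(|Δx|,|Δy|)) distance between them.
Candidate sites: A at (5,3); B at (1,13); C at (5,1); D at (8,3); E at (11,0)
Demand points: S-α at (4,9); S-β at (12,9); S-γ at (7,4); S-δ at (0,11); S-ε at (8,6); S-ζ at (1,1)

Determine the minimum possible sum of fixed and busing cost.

Open {B, C}: assign each demand point to its cheapest open site.
  S-α→B 4, S-β→C 8, S-γ→C 3, S-δ→B 2, S-ε→C 5, S-ζ→C 4
  busing cost 26, fixed 11 → total 37.
Compare {A}: busing cost 30 + fixed 8 = 38.
Compare {D}: busing cost 31 + fixed 7 = 38.
Compare {A, B}: busing cost 22 + fixed 16 = 38.
All other subsets cost ≥ 38. Minimum total cost: 37.

37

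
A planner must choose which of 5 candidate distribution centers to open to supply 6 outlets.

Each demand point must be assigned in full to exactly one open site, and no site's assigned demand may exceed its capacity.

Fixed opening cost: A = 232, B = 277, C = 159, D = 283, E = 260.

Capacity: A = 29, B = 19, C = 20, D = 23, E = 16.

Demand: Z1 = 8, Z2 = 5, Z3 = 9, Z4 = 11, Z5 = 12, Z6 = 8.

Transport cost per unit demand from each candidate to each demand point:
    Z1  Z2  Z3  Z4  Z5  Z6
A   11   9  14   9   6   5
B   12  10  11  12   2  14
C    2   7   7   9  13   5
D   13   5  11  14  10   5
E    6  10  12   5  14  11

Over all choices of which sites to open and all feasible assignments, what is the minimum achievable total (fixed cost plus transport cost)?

Open {A, C, E}; cheapest assignment that respects the capacities:
  A (cap 29, load 25): Z2, Z5, Z6 — cost 5×9 + 12×6 + 8×5 = 157
  C (cap 20, load 17): Z1, Z3 — cost 8×2 + 9×7 = 79
  E (cap 16, load 11): Z4 — cost 11×5 = 55
  Shipping 291, fixed 651 → total 942.
  Any other capacity-feasible assignment to {A, C, E} ships for at least 291.
Compare {A, B, C}: its best feasible assignment gives total 955.
Compare {A, C, D}: its best feasible assignment gives total 989.
Every other set of open sites that can feasibly serve all demand totals ≥ 955 even under its best assignment. Minimum: 942.

942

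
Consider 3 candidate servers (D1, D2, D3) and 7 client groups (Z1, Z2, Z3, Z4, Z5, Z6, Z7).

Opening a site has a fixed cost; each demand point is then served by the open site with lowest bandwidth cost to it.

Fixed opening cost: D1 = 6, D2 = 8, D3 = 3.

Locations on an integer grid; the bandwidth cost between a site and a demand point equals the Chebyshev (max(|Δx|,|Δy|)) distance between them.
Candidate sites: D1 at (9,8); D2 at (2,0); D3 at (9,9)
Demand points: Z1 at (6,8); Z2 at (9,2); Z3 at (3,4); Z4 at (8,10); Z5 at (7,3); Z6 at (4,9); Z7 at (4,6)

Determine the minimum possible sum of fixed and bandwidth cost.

Open {D3}: assign each demand point to its cheapest open site.
  Z1→D3 3, Z2→D3 7, Z3→D3 6, Z4→D3 1, Z5→D3 6, Z6→D3 5, Z7→D3 5
  bandwidth cost 33, fixed 3 → total 36.
Compare {D1}: bandwidth cost 32 + fixed 6 = 38.
Compare {D1, D3}: bandwidth cost 31 + fixed 9 = 40.
Compare {D2, D3}: bandwidth cost 30 + fixed 11 = 41.
All other subsets cost ≥ 38. Minimum total cost: 36.

36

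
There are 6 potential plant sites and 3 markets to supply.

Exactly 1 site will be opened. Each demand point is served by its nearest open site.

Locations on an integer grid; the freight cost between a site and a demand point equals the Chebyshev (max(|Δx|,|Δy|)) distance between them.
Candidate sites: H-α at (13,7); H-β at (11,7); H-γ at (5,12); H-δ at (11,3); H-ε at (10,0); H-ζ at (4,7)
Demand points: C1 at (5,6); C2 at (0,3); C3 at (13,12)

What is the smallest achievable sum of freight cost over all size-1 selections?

Open {H-ζ}.
  C1→H-ζ 1, C2→H-ζ 4, C3→H-ζ 9  ⇒ total 14.
Compare {H-β}: total 22.
Compare {H-γ}: total 23.
No size-1 selection does better; minimum is 14.

14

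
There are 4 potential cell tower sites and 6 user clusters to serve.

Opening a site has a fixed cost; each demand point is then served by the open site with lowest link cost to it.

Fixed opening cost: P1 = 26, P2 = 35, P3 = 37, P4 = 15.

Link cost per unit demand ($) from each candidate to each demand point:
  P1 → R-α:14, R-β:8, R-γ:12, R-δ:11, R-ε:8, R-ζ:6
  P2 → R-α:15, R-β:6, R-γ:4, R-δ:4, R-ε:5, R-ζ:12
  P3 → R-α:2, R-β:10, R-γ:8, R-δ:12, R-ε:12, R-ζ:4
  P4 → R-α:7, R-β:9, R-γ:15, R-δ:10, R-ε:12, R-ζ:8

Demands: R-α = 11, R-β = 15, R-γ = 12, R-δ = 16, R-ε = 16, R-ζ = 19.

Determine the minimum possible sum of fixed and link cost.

452

Open {P2, P3}: assign each demand point to its cheapest open site.
  R-α→P3 11×2=22, R-β→P2 15×6=90, R-γ→P2 12×4=48, R-δ→P2 16×4=64, R-ε→P2 16×5=80, R-ζ→P3 19×4=76
  link cost 380, fixed 72 → total 452.
Compare {P2, P3, P4}: link cost 380 + fixed 87 = 467.
Compare {P1, P2, P3}: link cost 380 + fixed 98 = 478.
Compare {P1, P2, P3, P4}: link cost 380 + fixed 113 = 493.
All other subsets cost ≥ 467. Minimum total cost: 452.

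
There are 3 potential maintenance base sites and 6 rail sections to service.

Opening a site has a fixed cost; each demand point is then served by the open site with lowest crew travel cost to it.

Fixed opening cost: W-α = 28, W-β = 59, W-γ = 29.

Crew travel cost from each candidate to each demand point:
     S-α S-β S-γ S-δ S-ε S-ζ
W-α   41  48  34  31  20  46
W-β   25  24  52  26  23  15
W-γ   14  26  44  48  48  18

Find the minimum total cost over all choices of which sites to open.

200

Open {W-α, W-γ}: assign each demand point to its cheapest open site.
  S-α→W-γ 14, S-β→W-γ 26, S-γ→W-α 34, S-δ→W-α 31, S-ε→W-α 20, S-ζ→W-γ 18
  crew travel cost 143, fixed 57 → total 200.
Compare {W-β}: crew travel cost 165 + fixed 59 = 224.
Compare {W-γ}: crew travel cost 198 + fixed 29 = 227.
Compare {W-α, W-β}: crew travel cost 144 + fixed 87 = 231.
All other subsets cost ≥ 224. Minimum total cost: 200.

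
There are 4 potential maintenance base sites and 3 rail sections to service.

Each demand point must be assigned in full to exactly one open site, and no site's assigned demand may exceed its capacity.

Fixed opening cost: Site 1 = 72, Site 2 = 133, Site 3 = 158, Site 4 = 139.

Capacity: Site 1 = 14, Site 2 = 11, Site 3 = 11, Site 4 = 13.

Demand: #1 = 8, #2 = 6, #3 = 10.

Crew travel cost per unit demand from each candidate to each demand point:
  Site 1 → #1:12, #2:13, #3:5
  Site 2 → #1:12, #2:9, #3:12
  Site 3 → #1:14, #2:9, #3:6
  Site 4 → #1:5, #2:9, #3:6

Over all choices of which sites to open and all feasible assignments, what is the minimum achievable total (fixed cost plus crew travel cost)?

Open {Site 1, Site 4}; cheapest assignment that respects the capacities:
  Site 1 (cap 14, load 14): #1, #2 — cost 8×12 + 6×13 = 174
  Site 4 (cap 13, load 10): #3 — cost 10×6 = 60
  Shipping 234, fixed 211 → total 445.
  Any other capacity-feasible assignment to {Site 1, Site 4} ships for at least 234.
Compare {Site 1, Site 3}: its best feasible assignment gives total 464.
Compare {Site 1, Site 2, Site 4}: its best feasible assignment gives total 488.
Every other set of open sites that can feasibly serve all demand totals ≥ 464 even under its best assignment. Minimum: 445.

445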